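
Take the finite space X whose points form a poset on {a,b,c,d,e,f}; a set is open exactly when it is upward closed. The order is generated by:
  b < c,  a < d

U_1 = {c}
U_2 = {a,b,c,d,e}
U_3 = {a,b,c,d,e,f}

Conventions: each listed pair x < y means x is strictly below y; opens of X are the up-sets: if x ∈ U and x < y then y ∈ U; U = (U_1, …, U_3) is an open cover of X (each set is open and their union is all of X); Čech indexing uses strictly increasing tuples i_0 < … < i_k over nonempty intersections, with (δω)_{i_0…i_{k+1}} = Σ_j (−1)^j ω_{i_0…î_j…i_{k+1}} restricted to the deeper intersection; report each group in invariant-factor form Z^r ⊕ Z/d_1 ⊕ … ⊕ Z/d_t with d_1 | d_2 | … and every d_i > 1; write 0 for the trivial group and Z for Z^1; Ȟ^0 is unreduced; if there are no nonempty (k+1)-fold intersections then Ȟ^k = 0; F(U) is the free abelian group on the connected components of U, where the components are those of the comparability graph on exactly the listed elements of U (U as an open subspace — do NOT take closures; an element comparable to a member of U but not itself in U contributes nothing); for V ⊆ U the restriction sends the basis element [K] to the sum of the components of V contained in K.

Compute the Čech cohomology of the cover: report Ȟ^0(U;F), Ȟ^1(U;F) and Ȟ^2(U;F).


Ȟ^0(U;F) ≅ Z^4; Ȟ^1(U;F) ≅ 0; Ȟ^2(U;F) ≅ 0

nonempty intersections:
  U12={c} U13={c} U23={a,b,c,d,e}
  U123={c}
components per intersection:
  U1: {c}
  U2: {a,d} {b,c} {e}
  U3: {a,d} {b,c} {e} {f}
  U12: {c}
  U13: {c}
  U23: {a,d} {b,c} {e}
  U123: {c}
C dims 8,5,1; δ0: rk 4, SNF 1^4; δ1: rk 1, SNF 1^1
Ȟ^0: (8−4)−0=4 ⇒ Z^4
Ȟ^1: (5−1)−4=0 ⇒ 0
Ȟ^2: (1−0)−1=0 ⇒ 0


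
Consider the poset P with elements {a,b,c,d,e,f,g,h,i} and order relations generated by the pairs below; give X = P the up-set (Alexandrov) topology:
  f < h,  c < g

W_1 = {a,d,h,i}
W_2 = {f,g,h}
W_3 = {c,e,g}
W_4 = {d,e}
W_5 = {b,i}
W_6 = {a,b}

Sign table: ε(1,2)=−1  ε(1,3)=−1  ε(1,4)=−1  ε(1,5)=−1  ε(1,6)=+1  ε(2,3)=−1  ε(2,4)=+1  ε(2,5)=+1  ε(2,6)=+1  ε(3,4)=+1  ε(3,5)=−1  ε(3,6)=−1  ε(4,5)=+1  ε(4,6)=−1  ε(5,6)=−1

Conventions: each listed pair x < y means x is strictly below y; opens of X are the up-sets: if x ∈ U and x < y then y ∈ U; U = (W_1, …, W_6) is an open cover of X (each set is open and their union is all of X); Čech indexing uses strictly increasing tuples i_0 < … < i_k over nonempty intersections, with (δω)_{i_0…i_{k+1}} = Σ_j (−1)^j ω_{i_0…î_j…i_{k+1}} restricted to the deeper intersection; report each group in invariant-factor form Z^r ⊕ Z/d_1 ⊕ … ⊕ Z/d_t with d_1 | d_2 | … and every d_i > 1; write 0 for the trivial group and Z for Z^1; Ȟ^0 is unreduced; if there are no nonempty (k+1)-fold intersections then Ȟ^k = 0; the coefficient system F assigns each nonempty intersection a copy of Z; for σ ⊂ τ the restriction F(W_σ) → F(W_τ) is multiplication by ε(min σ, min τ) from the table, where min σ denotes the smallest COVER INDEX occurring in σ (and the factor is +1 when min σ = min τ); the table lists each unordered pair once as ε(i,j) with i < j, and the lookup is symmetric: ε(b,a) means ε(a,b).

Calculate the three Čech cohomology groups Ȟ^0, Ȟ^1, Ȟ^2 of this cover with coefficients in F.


Ȟ^0 ≅ 0, Ȟ^1 ≅ Z ⊕ Z/2, Ȟ^2 ≅ 0

cover nerve:
  W12={h} W14={d} W15={i} W16={a} W23={g} W34={e} W56={b}
C dims 6,7; δ0: rk 6, SNF 1^5·2
Ȟ^0: (6−6)−0=0 ⇒ 0
Ȟ^1: (7−0)−6=1 plus torsion [2] ⇒ Z ⊕ Z/2
Ȟ^2: (0−0)−0=0 ⇒ 0


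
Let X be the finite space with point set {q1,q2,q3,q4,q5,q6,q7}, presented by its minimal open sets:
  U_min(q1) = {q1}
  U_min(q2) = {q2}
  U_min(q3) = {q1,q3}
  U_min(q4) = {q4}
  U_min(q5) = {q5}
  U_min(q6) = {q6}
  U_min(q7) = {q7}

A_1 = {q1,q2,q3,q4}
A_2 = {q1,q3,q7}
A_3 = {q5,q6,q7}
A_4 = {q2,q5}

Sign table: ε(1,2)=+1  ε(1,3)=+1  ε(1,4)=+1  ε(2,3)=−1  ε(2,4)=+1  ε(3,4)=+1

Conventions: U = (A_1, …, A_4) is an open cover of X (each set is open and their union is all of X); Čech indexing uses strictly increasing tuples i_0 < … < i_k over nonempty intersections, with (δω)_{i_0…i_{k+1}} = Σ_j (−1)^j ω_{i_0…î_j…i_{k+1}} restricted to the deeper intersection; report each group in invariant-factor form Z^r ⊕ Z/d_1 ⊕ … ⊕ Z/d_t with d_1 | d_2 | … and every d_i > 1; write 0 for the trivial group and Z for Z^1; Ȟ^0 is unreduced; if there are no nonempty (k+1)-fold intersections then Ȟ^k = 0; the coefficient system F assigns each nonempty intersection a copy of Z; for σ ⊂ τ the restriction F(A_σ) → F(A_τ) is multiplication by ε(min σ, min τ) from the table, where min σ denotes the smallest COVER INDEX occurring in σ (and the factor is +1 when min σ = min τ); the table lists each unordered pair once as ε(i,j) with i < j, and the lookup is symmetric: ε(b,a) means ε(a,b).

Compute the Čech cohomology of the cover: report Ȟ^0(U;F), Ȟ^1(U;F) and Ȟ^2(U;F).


nonempty intersections:
  A12={q1,q3} A14={q2} A23={q7} A34={q5}
C dims 4,4; δ0: rk 4, SNF 1^3·2
Ȟ^0: (4−4)−0=0 ⇒ 0
Ȟ^1: (4−0)−4=0 plus torsion [2] ⇒ Z/2
Ȟ^2: (0−0)−0=0 ⇒ 0

Ȟ^0(U;F) ≅ 0, Ȟ^1(U;F) ≅ Z/2 and Ȟ^2(U;F) ≅ 0


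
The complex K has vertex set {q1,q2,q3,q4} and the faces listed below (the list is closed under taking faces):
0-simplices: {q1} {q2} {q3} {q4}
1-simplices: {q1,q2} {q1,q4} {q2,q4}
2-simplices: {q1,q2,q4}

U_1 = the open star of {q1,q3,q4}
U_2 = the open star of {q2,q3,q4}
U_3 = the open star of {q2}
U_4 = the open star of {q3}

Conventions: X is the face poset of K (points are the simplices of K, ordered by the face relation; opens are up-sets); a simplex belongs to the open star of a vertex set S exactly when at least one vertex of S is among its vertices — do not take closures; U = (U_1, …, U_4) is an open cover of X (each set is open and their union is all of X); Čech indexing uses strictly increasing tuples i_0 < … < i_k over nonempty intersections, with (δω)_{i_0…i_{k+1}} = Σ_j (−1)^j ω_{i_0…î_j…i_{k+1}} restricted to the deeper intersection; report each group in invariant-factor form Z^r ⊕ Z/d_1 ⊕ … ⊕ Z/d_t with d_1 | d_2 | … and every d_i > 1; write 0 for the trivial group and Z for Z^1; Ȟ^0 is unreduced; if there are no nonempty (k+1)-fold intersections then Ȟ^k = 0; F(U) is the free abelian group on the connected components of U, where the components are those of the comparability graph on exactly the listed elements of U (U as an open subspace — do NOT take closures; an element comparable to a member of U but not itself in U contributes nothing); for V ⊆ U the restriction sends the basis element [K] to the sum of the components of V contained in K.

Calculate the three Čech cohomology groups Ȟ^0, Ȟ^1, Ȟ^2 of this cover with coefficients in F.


Ȟ^0(U;F) ≅ Z^2,  Ȟ^1(U;F) ≅ 0,  Ȟ^2(U;F) ≅ 0

intersection data:
  U1={{q1},{q3},{q4},{q1,q2},{q1,q4},{q2,q4},{q1,q2,q4}} U2={{q2},{q3},{q4},{q1,q2},{q1,q4},{q2,q4},{q1,q2,q4}} U3={{q2},{q1,q2},{q2,q4},{q1,q2,q4}} U4={{q3}}
  U12={{q3},{q4},{q1,q2},{q1,q4},{q2,q4},{q1,q2,q4}} U13={{q1,q2},{q2,q4},{q1,q2,q4}} U14={{q3}} U23={{q2},{q1,q2},{q2,q4},{q1,q2,q4}} U24={{q3}}
  U123={{q1,q2},{q2,q4},{q1,q2,q4}} U124={{q3}}
components per intersection:
  U1: {{q1},{q4},{q1,q2},{q1,q4},{q2,q4},{q1,q2,q4}} {{q3}}
  U2: {{q2},{q4},{q1,q2},{q1,q4},{q2,q4},{q1,q2,q4}} {{q3}}
  U3: {{q2},{q1,q2},{q2,q4},{q1,q2,q4}}
  U4: {{q3}}
  U12: {{q3}} {{q4},{q1,q2},{q1,q4},{q2,q4},{q1,q2,q4}}
  U13: {{q1,q2},{q2,q4},{q1,q2,q4}}
  U14: {{q3}}
  U23: {{q2},{q1,q2},{q2,q4},{q1,q2,q4}}
  U24: {{q3}}
  U123: {{q1,q2},{q2,q4},{q1,q2,q4}}
  U124: {{q3}}
C dims 6,6,2; δ0: rk 4, SNF 1^4; δ1: rk 2, SNF 1^2
Ȟ^0 = (6 − 4) − 0 = 2, so Ȟ^0 ≅ Z^2
Ȟ^1 = (6 − 2) − 4 = 0, so Ȟ^1 ≅ 0
Ȟ^2 = (2 − 0) − 2 = 0, so Ȟ^2 ≅ 0


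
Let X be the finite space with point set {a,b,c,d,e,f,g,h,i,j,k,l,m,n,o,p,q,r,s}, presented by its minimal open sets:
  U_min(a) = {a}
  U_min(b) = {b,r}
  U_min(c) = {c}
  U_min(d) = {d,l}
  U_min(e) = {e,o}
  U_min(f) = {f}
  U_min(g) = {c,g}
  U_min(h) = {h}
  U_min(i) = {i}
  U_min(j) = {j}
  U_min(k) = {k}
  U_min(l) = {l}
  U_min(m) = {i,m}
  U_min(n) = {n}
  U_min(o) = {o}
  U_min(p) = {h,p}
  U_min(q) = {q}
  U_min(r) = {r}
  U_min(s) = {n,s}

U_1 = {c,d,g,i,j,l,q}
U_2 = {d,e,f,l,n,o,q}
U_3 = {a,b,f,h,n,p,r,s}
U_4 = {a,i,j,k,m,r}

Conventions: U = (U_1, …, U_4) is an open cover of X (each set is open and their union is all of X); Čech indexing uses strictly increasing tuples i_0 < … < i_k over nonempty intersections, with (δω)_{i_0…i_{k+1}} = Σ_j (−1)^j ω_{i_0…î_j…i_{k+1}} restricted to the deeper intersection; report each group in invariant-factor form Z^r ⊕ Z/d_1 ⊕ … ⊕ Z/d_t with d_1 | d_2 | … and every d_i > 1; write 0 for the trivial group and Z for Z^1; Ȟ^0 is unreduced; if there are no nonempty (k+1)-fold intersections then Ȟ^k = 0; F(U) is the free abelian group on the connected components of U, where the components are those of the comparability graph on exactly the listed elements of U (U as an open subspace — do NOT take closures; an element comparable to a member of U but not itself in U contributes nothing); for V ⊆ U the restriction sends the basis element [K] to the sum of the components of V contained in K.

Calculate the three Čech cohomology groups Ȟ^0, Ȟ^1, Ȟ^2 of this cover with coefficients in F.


Ȟ^0(U;F) ≅ Z^12, Ȟ^1(U;F) ≅ 0 and Ȟ^2(U;F) ≅ 0

cover nerve:
  U12={d,l,q} U14={i,j} U23={f,n} U34={a,r}
components per intersection:
  U1: {c,g} {d,l} {i} {j} {q}
  U2: {d,l} {e,o} {f} {n} {q}
  U3: {a} {b,r} {f} {h,p} {n,s}
  U4: {a} {i,m} {j} {k} {r}
  U12: {d,l} {q}
  U14: {i} {j}
  U23: {f} {n}
  U34: {a} {r}
C dims 20,8; δ0: rk 8, SNF 1^8
Ȟ^0: (20−8)−0=12 ⇒ Z^12
Ȟ^1: (8−0)−8=0 ⇒ 0
Ȟ^2: (0−0)−0=0 ⇒ 0


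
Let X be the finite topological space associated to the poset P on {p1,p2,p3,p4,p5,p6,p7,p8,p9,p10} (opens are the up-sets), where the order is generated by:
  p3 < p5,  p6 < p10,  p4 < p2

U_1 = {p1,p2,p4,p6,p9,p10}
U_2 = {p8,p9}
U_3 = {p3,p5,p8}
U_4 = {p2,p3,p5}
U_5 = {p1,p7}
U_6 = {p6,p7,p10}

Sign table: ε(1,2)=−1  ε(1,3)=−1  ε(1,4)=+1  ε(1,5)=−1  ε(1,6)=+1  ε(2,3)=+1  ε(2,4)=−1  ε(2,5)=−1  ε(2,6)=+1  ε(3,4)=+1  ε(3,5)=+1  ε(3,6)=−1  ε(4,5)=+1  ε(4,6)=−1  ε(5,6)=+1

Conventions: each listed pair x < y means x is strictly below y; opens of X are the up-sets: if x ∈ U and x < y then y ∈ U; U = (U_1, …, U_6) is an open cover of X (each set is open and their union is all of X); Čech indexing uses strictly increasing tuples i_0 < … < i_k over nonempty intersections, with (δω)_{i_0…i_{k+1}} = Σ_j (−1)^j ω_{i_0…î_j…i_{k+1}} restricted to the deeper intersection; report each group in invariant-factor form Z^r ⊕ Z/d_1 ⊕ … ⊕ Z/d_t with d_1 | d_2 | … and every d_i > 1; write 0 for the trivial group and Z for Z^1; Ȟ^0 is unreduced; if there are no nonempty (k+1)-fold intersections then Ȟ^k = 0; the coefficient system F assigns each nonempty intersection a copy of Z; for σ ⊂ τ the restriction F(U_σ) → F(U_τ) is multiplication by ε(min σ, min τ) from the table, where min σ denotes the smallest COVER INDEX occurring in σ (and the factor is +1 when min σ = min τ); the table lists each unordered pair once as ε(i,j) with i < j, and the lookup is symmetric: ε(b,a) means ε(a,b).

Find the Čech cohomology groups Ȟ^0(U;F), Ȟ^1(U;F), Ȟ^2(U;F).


nerve simplices:
  U12={p9} U14={p2} U15={p1} U16={p6,p10} U23={p8} U34={p3,p5} U56={p7}
C dims 6,7; δ0: rk 6, SNF 1^5·2
degree 0: 6−6−0 = 0 → Ȟ^0 ≅ 0
degree 1: 7−0−6 = 1 plus torsion [2] → Ȟ^1 ≅ Z ⊕ Z/2
degree 2: 0−0−0 = 0 → Ȟ^2 ≅ 0

Ȟ^0 = 0; Ȟ^1 = Z ⊕ Z/2; Ȟ^2 = 0


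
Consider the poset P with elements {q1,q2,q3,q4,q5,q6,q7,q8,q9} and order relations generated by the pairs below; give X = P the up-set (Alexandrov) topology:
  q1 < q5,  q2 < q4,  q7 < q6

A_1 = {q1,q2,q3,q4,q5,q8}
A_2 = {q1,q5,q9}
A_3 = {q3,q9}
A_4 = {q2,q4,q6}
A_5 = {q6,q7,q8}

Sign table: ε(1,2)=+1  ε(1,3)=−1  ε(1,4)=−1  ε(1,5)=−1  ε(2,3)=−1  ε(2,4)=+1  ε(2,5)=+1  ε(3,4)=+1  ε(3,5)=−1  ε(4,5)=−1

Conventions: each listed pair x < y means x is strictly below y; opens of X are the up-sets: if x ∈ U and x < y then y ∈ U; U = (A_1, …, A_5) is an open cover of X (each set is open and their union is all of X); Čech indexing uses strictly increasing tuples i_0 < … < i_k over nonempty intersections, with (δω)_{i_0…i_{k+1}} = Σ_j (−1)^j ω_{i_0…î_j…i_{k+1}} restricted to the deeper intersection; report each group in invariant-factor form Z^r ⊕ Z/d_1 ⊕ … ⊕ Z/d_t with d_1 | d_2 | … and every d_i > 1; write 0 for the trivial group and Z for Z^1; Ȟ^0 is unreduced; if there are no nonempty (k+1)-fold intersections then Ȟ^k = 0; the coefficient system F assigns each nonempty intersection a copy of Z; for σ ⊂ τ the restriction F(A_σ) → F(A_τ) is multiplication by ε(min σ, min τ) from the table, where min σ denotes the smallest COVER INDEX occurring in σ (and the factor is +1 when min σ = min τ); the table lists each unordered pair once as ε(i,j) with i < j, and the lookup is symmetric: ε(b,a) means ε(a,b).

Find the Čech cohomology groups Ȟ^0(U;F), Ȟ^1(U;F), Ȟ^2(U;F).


Ȟ^0(U;F) ≅ 0, Ȟ^1(U;F) ≅ Z ⊕ Z/2 and Ȟ^2(U;F) ≅ 0

intersection data:
  A12={q1,q5} A13={q3} A14={q2,q4} A15={q8} A23={q9} A45={q6}
C dims 5,6; δ0: rk 5, SNF 1^4·2
Ȟ^0 = (5 − 5) − 0 = 0, so Ȟ^0 ≅ 0
Ȟ^1 = (6 − 0) − 5 = 1 plus torsion [2], so Ȟ^1 ≅ Z ⊕ Z/2
Ȟ^2 = (0 − 0) − 0 = 0, so Ȟ^2 ≅ 0


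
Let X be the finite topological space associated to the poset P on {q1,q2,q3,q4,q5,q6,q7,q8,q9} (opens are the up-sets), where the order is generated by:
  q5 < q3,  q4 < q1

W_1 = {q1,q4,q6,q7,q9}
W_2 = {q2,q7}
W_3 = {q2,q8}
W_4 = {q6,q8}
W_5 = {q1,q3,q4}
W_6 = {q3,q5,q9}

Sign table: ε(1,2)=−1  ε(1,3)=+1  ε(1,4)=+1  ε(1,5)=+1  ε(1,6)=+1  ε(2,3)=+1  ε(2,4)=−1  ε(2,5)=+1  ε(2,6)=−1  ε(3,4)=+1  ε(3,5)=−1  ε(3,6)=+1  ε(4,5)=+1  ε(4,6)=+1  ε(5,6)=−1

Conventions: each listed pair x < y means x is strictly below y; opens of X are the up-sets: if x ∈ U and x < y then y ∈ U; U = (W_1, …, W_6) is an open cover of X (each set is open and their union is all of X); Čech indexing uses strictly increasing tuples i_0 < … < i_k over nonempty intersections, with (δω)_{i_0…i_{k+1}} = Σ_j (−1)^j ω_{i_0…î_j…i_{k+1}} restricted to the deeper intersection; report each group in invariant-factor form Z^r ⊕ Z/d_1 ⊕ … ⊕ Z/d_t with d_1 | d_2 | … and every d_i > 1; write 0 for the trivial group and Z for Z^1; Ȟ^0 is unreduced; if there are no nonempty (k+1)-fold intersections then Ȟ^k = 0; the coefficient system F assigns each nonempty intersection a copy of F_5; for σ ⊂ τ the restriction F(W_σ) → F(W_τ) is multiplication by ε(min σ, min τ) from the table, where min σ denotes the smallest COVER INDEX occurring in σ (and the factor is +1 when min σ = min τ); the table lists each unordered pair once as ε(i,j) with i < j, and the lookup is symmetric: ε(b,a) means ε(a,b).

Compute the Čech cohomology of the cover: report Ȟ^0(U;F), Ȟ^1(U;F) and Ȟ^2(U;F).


nonempty overlaps:
  W12={q7} W14={q6} W15={q1,q4} W16={q9} W23={q2} W34={q8} W56={q3}
C dims 6,7; δ0: rk_F5 6
degree 0: 6−6−0 = 0 → Ȟ^0 ≅ 0
degree 1: 7−0−6 = 1 → Ȟ^1 ≅ Z/5
degree 2: 0−0−0 = 0 → Ȟ^2 ≅ 0

Ȟ^0 ≅ 0,  Ȟ^1 ≅ Z/5,  Ȟ^2 ≅ 0


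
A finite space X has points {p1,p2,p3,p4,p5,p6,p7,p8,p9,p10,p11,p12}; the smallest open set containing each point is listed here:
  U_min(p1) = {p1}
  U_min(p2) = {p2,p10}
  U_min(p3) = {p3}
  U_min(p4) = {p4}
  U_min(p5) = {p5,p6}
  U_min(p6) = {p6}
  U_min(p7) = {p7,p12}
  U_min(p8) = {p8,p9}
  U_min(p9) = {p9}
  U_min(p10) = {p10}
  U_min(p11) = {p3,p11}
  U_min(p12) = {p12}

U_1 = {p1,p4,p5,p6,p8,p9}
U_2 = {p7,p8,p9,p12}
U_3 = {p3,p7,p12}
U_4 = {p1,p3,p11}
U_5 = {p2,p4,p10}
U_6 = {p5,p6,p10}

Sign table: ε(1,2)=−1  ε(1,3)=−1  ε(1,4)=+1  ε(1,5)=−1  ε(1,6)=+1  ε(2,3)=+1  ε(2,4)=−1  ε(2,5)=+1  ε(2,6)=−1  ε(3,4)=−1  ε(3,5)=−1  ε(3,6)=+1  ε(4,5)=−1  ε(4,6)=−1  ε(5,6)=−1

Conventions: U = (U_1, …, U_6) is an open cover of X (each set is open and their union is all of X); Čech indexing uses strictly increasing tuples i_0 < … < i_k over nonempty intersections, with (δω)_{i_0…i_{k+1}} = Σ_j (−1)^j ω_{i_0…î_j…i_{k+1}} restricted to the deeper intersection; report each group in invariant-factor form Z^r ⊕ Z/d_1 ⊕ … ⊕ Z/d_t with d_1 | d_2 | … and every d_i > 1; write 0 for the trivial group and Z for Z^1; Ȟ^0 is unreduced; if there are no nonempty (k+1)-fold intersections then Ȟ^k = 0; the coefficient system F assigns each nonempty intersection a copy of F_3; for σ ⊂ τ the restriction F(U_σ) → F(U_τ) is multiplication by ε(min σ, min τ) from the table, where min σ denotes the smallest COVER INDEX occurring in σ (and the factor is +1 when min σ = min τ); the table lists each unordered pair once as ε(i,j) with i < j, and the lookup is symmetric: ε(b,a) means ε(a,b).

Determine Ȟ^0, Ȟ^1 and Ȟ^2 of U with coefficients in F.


Ȟ^0(U;F) ≅ Z/3; Ȟ^1(U;F) ≅ Z/3 ⊕ Z/3; Ȟ^2(U;F) ≅ 0

cover nerve:
  U12={p8,p9} U14={p1} U15={p4} U16={p5,p6} U23={p7,p12} U34={p3} U56={p10}
C dims 6,7; δ0: rk_F3 5
Ȟ^0: (6−5)−0=1 ⇒ Z/3
Ȟ^1: (7−0)−5=2 ⇒ Z/3 ⊕ Z/3
Ȟ^2: (0−0)−0=0 ⇒ 0


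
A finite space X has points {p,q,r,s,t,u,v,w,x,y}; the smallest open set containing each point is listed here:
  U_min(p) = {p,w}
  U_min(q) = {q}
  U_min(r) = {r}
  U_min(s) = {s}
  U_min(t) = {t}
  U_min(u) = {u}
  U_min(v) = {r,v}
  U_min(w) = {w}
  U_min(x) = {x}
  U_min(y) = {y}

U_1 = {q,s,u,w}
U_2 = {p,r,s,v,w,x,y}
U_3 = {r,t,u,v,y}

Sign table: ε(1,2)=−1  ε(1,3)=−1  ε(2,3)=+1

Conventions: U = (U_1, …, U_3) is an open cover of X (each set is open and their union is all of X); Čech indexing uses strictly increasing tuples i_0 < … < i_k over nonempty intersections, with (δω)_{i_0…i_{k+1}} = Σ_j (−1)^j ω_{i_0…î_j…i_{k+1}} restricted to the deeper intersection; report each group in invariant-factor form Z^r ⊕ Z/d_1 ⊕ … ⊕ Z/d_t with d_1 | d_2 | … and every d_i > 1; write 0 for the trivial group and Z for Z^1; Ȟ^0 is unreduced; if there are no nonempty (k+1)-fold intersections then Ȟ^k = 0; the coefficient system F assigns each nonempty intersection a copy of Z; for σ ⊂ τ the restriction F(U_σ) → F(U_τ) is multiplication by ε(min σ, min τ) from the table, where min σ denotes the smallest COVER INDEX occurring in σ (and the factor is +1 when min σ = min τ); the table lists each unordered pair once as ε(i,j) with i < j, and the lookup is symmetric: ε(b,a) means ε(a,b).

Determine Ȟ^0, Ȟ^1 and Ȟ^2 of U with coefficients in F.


nerve simplices:
  U12={s,w} U13={u} U23={r,v,y}
C dims 3,3; δ0: rk 2, SNF 1^2
degree 0: 3−2−0 = 1 → Ȟ^0 ≅ Z
degree 1: 3−0−2 = 1 → Ȟ^1 ≅ Z
degree 2: 0−0−0 = 0 → Ȟ^2 ≅ 0

Ȟ^0 = Z; Ȟ^1 = Z; Ȟ^2 = 0


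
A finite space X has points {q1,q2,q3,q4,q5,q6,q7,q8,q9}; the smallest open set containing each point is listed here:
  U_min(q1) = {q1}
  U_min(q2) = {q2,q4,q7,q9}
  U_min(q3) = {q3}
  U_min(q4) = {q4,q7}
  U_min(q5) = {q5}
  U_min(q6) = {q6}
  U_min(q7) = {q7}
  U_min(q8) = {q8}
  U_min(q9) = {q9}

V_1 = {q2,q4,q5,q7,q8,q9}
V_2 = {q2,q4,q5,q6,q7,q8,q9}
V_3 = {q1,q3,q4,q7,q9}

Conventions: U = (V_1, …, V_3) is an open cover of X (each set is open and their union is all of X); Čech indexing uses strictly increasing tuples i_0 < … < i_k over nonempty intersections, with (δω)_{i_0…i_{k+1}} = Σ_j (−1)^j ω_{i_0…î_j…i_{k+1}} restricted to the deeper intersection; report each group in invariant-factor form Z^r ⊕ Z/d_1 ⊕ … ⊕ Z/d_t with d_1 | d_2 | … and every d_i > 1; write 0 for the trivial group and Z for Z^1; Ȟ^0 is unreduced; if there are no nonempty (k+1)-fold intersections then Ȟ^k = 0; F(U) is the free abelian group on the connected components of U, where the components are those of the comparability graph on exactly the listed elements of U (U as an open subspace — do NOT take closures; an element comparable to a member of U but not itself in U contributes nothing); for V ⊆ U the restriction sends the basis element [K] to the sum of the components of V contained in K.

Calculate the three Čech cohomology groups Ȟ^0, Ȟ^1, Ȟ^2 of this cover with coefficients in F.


nerve simplices:
  V12={q2,q4,q5,q7,q8,q9} V13={q4,q7,q9} V23={q4,q7,q9}
  V123={q4,q7,q9}
components per intersection:
  V1: {q2,q4,q7,q9} {q5} {q8}
  V2: {q2,q4,q7,q9} {q5} {q6} {q8}
  V3: {q1} {q3} {q4,q7} {q9}
  V12: {q2,q4,q7,q9} {q5} {q8}
  V13: {q4,q7} {q9}
  V23: {q4,q7} {q9}
  V123: {q4,q7} {q9}
C dims 11,7,2; δ0: rk 5, SNF 1^5; δ1: rk 2, SNF 1^2
degree 0: 11−5−0 = 6 → Ȟ^0 ≅ Z^6
degree 1: 7−2−5 = 0 → Ȟ^1 ≅ 0
degree 2: 2−0−2 = 0 → Ȟ^2 ≅ 0

Ȟ^0(U;F) ≅ Z^6, Ȟ^1(U;F) ≅ 0, Ȟ^2(U;F) ≅ 0


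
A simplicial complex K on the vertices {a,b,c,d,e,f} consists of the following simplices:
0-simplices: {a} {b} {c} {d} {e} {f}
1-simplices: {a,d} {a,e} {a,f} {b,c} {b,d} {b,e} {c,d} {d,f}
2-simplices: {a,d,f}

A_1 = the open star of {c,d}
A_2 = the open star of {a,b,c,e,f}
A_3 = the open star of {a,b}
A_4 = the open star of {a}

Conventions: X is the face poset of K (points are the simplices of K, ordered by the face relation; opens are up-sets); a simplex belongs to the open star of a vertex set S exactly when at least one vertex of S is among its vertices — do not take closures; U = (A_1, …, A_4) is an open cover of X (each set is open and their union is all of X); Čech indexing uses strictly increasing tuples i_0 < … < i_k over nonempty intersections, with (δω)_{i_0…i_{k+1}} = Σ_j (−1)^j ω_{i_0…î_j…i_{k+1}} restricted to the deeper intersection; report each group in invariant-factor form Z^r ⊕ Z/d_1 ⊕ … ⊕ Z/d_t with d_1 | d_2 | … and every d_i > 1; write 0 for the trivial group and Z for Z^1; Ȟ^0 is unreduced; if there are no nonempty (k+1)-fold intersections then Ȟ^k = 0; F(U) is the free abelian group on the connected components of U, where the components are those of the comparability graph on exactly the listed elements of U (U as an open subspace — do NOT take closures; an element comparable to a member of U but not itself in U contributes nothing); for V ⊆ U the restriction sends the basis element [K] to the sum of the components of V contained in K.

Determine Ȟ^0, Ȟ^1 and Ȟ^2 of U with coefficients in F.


nonempty overlaps:
  A1={{c},{d},{a,d},{b,c},{b,d},{c,d},{d,f},{a,d,f}} A2={{a},{b},{c},{e},{f},{a,d},{a,e},{a,f},{b,c},{b,d},{b,e},{c,d},{d,f},{a,d,f}} A3={{a},{b},{a,d},{a,e},{a,f},{b,c},{b,d},{b,e},{a,d,f}} A4={{a},{a,d},{a,e},{a,f},{a,d,f}}
  A12={{c},{a,d},{b,c},{b,d},{c,d},{d,f},{a,d,f}} A13={{a,d},{b,c},{b,d},{a,d,f}} A14={{a,d},{a,d,f}} A23={{a},{b},{a,d},{a,e},{a,f},{b,c},{b,d},{b,e},{a,d,f}} A24={{a},{a,d},{a,e},{a,f},{a,d,f}} A34={{a},{a,d},{a,e},{a,f},{a,d,f}}
  A123={{a,d},{b,c},{b,d},{a,d,f}} A124={{a,d},{a,d,f}} A134={{a,d},{a,d,f}} A234={{a},{a,d},{a,e},{a,f},{a,d,f}}
  A1234={{a,d},{a,d,f}}
components per intersection:
  A1: {{c},{d},{a,d},{b,c},{b,d},{c,d},{d,f},{a,d,f}}
  A2: {{a},{b},{c},{e},{f},{a,d},{a,e},{a,f},{b,c},{b,d},{b,e},{c,d},{d,f},{a,d,f}}
  A3: {{a},{a,d},{a,e},{a,f},{a,d,f}} {{b},{b,c},{b,d},{b,e}}
  A4: {{a},{a,d},{a,e},{a,f},{a,d,f}}
  A12: {{c},{b,c},{c,d}} {{a,d},{d,f},{a,d,f}} {{b,d}}
  A13: {{a,d},{a,d,f}} {{b,c}} {{b,d}}
  A14: {{a,d},{a,d,f}}
  A23: {{a},{a,d},{a,e},{a,f},{a,d,f}} {{b},{b,c},{b,d},{b,e}}
  A24: {{a},{a,d},{a,e},{a,f},{a,d,f}}
  A34: {{a},{a,d},{a,e},{a,f},{a,d,f}}
  A123: {{a,d},{a,d,f}} {{b,c}} {{b,d}}
  A124: {{a,d},{a,d,f}}
  A134: {{a,d},{a,d,f}}
  A234: {{a},{a,d},{a,e},{a,f},{a,d,f}}
  A1234: {{a,d},{a,d,f}}
C dims 5,11,6,1; δ0: rk 4, SNF 1^4; δ1: rk 5, SNF 1^5; δ2: rk 1, SNF 1^1
degree 0: 5−4−0 = 1 → Ȟ^0 ≅ Z
degree 1: 11−5−4 = 2 → Ȟ^1 ≅ Z^2
degree 2: 6−1−5 = 0 → Ȟ^2 ≅ 0

Ȟ^0 ≅ Z, Ȟ^1 ≅ Z^2 and Ȟ^2 ≅ 0


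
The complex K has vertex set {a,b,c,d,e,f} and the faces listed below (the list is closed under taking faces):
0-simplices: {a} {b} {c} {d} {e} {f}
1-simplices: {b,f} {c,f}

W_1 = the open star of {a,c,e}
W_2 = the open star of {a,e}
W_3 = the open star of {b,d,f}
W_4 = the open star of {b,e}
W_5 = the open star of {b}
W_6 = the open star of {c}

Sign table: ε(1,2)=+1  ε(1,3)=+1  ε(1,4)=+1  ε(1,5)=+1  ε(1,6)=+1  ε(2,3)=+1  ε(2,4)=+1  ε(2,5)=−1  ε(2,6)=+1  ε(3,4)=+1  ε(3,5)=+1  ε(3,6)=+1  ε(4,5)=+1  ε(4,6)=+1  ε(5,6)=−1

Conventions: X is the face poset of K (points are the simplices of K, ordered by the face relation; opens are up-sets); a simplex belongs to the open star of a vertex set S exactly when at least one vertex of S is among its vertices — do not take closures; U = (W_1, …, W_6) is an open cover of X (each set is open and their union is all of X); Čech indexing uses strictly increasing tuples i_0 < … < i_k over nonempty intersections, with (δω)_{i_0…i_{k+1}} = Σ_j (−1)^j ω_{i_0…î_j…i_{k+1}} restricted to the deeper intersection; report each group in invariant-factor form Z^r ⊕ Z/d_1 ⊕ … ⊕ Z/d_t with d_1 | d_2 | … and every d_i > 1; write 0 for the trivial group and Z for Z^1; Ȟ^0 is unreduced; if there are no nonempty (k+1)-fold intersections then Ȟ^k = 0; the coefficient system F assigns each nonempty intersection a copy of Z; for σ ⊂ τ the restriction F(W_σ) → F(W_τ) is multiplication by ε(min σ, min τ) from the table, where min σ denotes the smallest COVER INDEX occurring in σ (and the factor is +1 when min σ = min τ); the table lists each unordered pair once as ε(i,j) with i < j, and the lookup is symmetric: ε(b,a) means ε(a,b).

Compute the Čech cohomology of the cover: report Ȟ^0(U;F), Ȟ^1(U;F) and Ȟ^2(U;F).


Ȟ^0 ≅ Z; Ȟ^1 ≅ Z; Ȟ^2 ≅ 0

nonempty overlaps:
  W1={{a},{c},{e},{c,f}} W2={{a},{e}} W3={{b},{d},{f},{b,f},{c,f}} W4={{b},{e},{b,f}} W5={{b},{b,f}} W6={{c},{c,f}}
  W12={{a},{e}} W13={{c,f}} W14={{e}} W16={{c},{c,f}} W24={{e}} W34={{b},{b,f}} W35={{b},{b,f}} W36={{c,f}} W45={{b},{b,f}}
  W124={{e}} W136={{c,f}} W345={{b},{b,f}}
C dims 6,9,3; δ0: rk 5, SNF 1^5; δ1: rk 3, SNF 1^3
degree 0: 6−5−0 = 1 → Ȟ^0 ≅ Z
degree 1: 9−3−5 = 1 → Ȟ^1 ≅ Z
degree 2: 3−0−3 = 0 → Ȟ^2 ≅ 0


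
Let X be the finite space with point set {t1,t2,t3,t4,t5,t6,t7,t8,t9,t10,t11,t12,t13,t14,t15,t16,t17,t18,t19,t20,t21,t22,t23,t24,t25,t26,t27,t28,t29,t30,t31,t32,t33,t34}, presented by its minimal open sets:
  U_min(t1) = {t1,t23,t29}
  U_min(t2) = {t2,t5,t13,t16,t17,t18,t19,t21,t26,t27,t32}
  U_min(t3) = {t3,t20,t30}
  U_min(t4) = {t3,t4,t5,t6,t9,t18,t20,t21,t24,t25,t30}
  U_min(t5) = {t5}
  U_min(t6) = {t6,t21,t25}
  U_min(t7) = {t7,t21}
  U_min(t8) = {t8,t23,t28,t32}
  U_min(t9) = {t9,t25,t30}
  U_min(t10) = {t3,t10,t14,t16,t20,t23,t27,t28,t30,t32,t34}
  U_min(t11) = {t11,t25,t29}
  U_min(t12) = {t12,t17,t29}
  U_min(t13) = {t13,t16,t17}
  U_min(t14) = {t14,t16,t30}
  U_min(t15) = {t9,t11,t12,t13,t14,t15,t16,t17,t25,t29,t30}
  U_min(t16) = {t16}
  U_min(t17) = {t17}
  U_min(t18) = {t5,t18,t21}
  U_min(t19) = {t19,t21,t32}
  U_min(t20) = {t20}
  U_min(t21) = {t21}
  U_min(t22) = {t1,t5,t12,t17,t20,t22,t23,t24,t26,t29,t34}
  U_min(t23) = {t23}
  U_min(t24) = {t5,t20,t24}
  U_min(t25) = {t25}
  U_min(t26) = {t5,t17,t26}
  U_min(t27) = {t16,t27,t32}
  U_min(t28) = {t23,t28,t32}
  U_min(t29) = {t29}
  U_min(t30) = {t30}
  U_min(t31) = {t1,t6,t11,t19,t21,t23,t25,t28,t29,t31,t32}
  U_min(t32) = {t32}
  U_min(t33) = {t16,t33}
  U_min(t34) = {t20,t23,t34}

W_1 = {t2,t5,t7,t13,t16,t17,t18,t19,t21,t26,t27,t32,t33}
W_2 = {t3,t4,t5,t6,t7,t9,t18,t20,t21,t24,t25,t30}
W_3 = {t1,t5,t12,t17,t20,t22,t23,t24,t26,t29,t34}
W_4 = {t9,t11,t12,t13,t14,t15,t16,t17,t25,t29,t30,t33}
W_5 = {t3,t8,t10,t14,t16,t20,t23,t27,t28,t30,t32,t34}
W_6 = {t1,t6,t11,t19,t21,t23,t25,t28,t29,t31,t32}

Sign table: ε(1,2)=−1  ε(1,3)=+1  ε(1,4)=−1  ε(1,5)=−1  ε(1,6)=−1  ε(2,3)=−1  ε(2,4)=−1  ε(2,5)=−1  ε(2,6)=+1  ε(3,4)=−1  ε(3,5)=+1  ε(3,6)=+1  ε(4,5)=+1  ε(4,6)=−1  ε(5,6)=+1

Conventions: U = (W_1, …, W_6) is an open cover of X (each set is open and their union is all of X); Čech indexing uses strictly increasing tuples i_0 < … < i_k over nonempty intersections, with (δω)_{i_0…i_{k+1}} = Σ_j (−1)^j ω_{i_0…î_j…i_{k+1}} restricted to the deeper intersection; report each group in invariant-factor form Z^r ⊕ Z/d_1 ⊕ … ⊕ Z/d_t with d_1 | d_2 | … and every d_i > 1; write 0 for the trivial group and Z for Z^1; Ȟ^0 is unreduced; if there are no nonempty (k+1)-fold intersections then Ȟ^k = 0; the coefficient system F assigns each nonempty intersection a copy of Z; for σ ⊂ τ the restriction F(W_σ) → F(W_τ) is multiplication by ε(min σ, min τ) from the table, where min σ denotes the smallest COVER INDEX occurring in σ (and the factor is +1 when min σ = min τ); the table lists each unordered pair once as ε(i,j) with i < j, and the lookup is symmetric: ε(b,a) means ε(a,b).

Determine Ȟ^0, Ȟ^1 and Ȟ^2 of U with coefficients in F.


Ȟ^0 = 0,  Ȟ^1 = Z/2,  Ȟ^2 = Z

nonempty intersections:
  W12={t5,t7,t18,t21} W13={t5,t17,t26} W14={t13,t16,t17,t33} W15={t16,t27,t32} W16={t19,t21,t32} W23={t5,t20,t24} W24={t9,t25,t30} W25={t3,t20,t30} W26={t6,t21,t25} W34={t12,t17,t29} W35={t20,t23,t34} W36={t1,t23,t29} W45={t14,t16,t30} W46={t11,t25,t29} W56={t23,t28,t32}
  W123={t5} W126={t21} W134={t17} W145={t16} W156={t32} W235={t20} W245={t30} W246={t25} W346={t29} W356={t23}
C dims 6,15,10; δ0: rk 6, SNF 1^5·2; δ1: rk 9, SNF 1^9
Ȟ^0: (6−6)−0=0 ⇒ 0
Ȟ^1: (15−9)−6=0 plus torsion [2] ⇒ Z/2
Ȟ^2: (10−0)−9=1 ⇒ Z


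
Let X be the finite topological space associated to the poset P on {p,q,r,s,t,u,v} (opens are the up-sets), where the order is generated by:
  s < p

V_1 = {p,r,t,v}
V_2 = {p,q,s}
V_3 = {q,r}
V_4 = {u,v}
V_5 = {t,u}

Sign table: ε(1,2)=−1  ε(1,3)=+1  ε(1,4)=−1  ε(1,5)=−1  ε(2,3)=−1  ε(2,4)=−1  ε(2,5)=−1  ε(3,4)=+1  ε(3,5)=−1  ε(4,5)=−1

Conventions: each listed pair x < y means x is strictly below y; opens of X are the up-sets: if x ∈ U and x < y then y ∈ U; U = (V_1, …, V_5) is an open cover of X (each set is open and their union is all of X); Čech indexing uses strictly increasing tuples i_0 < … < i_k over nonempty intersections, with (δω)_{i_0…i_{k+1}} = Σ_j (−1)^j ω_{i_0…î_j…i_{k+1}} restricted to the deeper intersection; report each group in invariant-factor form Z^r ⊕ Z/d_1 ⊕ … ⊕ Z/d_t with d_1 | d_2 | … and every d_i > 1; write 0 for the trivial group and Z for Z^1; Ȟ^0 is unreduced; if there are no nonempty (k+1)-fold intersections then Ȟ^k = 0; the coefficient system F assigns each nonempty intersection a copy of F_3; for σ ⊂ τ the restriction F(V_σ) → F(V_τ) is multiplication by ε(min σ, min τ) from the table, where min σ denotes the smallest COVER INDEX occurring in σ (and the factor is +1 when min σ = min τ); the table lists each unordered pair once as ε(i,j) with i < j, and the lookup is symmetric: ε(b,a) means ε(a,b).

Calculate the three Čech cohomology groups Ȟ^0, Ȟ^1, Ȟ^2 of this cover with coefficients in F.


Ȟ^0(U;F) ≅ 0, Ȟ^1(U;F) ≅ Z/3, Ȟ^2(U;F) ≅ 0

nerve simplices:
  V12={p} V13={r} V14={v} V15={t} V23={q} V45={u}
C dims 5,6; δ0: rk_F3 5
degree 0: 5−5−0 = 0 → Ȟ^0 ≅ 0
degree 1: 6−0−5 = 1 → Ȟ^1 ≅ Z/3
degree 2: 0−0−0 = 0 → Ȟ^2 ≅ 0


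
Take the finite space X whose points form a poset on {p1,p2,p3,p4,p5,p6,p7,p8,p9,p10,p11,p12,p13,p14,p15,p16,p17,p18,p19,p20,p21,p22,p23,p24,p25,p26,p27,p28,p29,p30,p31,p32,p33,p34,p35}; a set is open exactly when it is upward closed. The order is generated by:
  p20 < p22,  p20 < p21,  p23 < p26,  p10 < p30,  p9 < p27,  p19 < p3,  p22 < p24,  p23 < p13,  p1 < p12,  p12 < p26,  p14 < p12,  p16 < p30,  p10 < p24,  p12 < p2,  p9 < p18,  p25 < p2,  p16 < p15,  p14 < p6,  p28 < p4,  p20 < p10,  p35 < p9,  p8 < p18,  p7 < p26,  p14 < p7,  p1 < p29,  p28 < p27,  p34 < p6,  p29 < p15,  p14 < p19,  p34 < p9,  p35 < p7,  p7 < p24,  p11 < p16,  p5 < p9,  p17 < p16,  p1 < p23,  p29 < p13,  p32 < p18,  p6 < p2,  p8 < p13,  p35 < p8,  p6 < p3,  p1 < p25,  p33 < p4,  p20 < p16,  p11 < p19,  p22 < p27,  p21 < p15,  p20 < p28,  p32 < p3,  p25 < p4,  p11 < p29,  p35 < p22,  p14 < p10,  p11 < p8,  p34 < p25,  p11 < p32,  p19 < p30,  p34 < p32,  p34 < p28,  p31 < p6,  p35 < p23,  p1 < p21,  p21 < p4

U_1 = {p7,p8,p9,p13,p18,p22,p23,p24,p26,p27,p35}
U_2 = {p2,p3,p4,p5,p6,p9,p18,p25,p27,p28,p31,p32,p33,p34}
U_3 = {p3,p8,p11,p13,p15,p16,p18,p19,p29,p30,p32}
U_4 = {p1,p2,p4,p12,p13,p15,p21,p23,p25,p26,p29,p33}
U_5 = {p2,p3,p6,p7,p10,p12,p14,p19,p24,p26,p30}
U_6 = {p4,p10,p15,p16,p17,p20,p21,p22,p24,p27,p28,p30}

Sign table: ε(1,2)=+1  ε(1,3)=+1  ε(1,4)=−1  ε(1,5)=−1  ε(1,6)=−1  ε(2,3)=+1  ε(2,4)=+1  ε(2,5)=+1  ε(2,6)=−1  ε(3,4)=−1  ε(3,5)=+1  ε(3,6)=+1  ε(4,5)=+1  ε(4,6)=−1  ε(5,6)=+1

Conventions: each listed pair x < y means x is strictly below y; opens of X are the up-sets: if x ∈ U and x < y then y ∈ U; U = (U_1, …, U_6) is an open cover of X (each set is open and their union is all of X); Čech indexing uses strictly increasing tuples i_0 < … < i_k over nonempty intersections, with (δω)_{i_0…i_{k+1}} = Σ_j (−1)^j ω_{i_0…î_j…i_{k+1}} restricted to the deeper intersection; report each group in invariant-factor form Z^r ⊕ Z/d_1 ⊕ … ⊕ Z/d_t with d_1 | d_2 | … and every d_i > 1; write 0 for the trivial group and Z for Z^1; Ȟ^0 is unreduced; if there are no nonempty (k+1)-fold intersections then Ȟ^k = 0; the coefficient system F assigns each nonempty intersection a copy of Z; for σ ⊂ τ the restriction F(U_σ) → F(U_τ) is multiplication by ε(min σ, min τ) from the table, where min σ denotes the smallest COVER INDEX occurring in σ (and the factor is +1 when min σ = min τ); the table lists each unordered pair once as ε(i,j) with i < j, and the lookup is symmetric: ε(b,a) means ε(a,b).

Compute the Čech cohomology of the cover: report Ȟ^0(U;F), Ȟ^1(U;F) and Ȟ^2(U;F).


nerve of the cover:
  U12={p9,p18,p27} U13={p8,p13,p18} U14={p13,p23,p26} U15={p7,p24,p26} U16={p22,p24,p27} U23={p3,p18,p32} U24={p2,p4,p25,p33} U25={p2,p3,p6} U26={p4,p27,p28} U34={p13,p15,p29} U35={p3,p19,p30} U36={p15,p16,p30} U45={p2,p12,p26} U46={p4,p15,p21} U56={p10,p24,p30}
  U123={p18} U126={p27} U134={p13} U145={p26} U156={p24} U235={p3} U245={p2} U246={p4} U346={p15} U356={p30}
C dims 6,15,10; δ0: rk 6, SNF 1^5·2; δ1: rk 9, SNF 1^9
Ȟ^0 = (6 − 6) − 0 = 0, so Ȟ^0 ≅ 0
Ȟ^1 = (15 − 9) − 6 = 0 plus torsion [2], so Ȟ^1 ≅ Z/2
Ȟ^2 = (10 − 0) − 9 = 1, so Ȟ^2 ≅ Z

Ȟ^0 ≅ 0, Ȟ^1 ≅ Z/2, Ȟ^2 ≅ Z


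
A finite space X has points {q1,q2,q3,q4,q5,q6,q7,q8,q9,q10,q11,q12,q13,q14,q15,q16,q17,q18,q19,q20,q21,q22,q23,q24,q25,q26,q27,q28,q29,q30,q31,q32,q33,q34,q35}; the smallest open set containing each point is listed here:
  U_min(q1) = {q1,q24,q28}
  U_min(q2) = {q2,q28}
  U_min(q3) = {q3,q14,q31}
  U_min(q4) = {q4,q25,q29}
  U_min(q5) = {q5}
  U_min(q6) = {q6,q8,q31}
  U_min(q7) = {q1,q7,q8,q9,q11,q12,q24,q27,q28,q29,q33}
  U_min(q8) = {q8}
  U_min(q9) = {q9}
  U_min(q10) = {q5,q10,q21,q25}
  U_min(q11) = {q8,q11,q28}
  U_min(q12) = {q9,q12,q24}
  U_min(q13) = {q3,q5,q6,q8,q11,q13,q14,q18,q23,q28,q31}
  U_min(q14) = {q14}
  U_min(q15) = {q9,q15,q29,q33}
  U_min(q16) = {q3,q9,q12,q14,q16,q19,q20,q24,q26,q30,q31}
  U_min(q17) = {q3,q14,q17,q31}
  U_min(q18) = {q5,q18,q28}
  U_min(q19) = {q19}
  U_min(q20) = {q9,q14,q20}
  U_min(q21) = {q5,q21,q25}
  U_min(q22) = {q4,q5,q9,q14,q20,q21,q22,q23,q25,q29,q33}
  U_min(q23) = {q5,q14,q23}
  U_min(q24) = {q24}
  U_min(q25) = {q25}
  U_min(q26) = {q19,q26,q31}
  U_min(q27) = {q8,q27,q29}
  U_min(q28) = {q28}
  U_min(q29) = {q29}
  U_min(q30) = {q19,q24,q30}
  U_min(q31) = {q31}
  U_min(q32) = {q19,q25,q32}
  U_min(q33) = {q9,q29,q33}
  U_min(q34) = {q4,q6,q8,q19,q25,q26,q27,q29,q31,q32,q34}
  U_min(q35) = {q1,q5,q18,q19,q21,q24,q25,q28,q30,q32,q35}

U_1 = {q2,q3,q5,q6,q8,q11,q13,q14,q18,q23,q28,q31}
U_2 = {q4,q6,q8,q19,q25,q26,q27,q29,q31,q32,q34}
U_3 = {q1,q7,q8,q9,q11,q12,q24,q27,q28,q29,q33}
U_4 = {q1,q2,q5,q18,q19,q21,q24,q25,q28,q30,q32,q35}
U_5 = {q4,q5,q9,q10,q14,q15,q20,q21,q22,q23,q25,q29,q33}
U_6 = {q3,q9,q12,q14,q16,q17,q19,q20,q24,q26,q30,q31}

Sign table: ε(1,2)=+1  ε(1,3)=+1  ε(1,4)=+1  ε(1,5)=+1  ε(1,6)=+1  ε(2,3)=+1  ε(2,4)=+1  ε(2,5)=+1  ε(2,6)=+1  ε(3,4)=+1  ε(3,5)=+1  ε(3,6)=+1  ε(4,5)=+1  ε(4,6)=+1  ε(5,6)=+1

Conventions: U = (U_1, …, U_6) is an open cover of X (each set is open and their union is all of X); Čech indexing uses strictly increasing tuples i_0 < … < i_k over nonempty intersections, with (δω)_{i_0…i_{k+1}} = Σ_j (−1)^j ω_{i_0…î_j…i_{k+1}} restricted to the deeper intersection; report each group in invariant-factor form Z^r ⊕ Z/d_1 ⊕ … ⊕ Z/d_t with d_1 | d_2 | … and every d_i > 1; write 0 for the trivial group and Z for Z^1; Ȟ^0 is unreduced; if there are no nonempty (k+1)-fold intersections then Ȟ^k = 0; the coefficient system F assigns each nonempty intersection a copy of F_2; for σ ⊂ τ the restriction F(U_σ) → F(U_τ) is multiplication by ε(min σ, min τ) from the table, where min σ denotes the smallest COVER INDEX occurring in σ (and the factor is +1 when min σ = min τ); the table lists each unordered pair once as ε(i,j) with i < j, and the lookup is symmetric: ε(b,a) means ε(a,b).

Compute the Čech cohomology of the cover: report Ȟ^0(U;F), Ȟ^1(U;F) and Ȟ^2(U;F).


Ȟ^0(U;F) ≅ Z/2, Ȟ^1(U;F) ≅ Z/2 and Ȟ^2(U;F) ≅ Z/2

nerve simplices:
  U12={q6,q8,q31} U13={q8,q11,q28} U14={q2,q5,q18,q28} U15={q5,q14,q23} U16={q3,q14,q31} U23={q8,q27,q29} U24={q19,q25,q32} U25={q4,q25,q29} U26={q19,q26,q31} U34={q1,q24,q28} U35={q9,q29,q33} U36={q9,q12,q24} U45={q5,q21,q25} U46={q19,q24,q30} U56={q9,q14,q20}
  U123={q8} U126={q31} U134={q28} U145={q5} U156={q14} U235={q29} U245={q25} U246={q19} U346={q24} U356={q9}
C dims 6,15,10; δ0: rk_F2 5; δ1: rk_F2 9
degree 0: 6−5−0 = 1 → Ȟ^0 ≅ Z/2
degree 1: 15−9−5 = 1 → Ȟ^1 ≅ Z/2
degree 2: 10−0−9 = 1 → Ȟ^2 ≅ Z/2


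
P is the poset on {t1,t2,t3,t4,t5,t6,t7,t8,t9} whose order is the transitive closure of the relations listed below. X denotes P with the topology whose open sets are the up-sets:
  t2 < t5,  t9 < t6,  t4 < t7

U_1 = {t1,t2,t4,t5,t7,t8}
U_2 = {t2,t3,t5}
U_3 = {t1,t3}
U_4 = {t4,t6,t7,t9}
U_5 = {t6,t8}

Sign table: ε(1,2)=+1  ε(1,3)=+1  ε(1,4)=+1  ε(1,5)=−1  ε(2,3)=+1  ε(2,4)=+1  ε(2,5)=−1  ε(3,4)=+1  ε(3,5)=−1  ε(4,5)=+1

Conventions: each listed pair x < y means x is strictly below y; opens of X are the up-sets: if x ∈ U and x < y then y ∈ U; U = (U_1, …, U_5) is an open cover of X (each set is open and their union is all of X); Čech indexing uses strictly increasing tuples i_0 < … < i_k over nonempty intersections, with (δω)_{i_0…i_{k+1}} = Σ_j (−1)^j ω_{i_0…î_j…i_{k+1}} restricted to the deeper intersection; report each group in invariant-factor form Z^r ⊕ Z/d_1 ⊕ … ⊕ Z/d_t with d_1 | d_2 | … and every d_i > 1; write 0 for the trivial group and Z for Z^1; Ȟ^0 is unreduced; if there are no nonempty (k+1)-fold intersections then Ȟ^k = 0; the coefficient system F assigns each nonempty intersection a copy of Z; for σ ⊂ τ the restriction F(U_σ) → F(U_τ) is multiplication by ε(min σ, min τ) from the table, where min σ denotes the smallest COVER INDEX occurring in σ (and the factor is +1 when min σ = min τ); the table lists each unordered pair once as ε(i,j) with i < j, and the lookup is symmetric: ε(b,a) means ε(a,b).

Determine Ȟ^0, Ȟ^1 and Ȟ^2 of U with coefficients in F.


nerve of the cover:
  U12={t2,t5} U13={t1} U14={t4,t7} U15={t8} U23={t3} U45={t6}
C dims 5,6; δ0: rk 5, SNF 1^4·2
Ȟ^0 = (5 − 5) − 0 = 0, so Ȟ^0 ≅ 0
Ȟ^1 = (6 − 0) − 5 = 1 plus torsion [2], so Ȟ^1 ≅ Z ⊕ Z/2
Ȟ^2 = (0 − 0) − 0 = 0, so Ȟ^2 ≅ 0

Ȟ^0(U;F) ≅ 0, Ȟ^1(U;F) ≅ Z ⊕ Z/2, Ȟ^2(U;F) ≅ 0
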